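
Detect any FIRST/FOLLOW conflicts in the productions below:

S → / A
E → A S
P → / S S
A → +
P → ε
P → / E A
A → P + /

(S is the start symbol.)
No FIRST/FOLLOW conflicts.

A FIRST/FOLLOW conflict occurs when a non-terminal N has a nullable alternative N → β (β ⇒* ε) and another alternative N → α with FIRST(α) ∩ FOLLOW(N) ≠ ∅: on such a lookahead the parser cannot decide between expanding α and letting N vanish via β.

Nullable non-terminals: P.

P: nullable alternative(s) P → ε; FOLLOW(P) = { '+' }
  P → / S S: FIRST \ {ε} = { '/' } — disjoint from FOLLOW(P)
  P → ε: FIRST \ {ε} = { } — this is the only nullable alternative, skip
  P → / E A: FIRST \ {ε} = { '/' } — disjoint from FOLLOW(P)

A, E, S have no nullable alternative, so no FIRST/FOLLOW check is needed there.

No FIRST/FOLLOW conflicts found.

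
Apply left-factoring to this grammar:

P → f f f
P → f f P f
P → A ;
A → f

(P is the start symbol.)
P → f f P'
P' → f
P' → P f
P → A ;
A → f

Left-factoring transforms A → αβ₁ | αβ₂ into A → αA' and A' → β₁ | β₂
(α is the longest common prefix among the alternatives). Repeat until
no nonterminal has two alternatives with a common prefix.

Round 1: P has alternatives sharing prefix 'f f'. Introduce P': P → f f P'
  Add: P' → f
  Add: P' → P f

No remaining common prefixes — done.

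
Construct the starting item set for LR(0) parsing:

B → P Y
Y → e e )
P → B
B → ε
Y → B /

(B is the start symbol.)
First, augment the grammar with B' → B
I₀ = CLOSURE({ [B' → . B] }):
  [B' → . B] has the dot before B: add [B → . P Y], [B → .]
  [B → . P Y] has the dot before P: add [P → . B]
No further items can be added.

I₀ = { [B → . P Y], [B → .], [B' → . B], [P → . B] }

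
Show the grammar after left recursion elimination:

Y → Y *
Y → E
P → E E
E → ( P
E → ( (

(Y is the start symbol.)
Y → E Y'
Y' → * Y'
Y' → ε
P → E E
E → ( P
E → ( (

Y is directly left-recursive. The standard transformation for
  A → A α₁ | ... | A α_m | β₁ | ... | β_n
is
  A  → β₁ A' | ... | β_n A'
  A' → α₁ A' | ... | α_m A' | ε

Y → E becomes Y → E Y'
Y → Y * becomes Y' → * Y'
Add Y' → ε

Productions for other non-terminals are unchanged:
  P → E E
  E → ( P
  E → ( (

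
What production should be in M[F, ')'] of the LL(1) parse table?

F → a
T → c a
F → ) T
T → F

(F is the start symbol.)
F → ) T

To find M[F, ')'], we find productions for F where ')' is in the predict set (PREDICT(N → α) = (FIRST(α) \ {ε}) ∪ (FOLLOW(N) if α ⇒* ε)).

F → a: PREDICT = { 'a' }
F → ) T: PREDICT = { ')' }
  ')' is in predict set, so this production goes in M[F, ')']

M[F, ')'] = F → ) T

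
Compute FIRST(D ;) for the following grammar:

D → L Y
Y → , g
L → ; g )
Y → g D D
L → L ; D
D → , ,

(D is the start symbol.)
{ ',', ';' }

FIRST sets of the non-terminals involved (from the grammar, by fixed-point iteration):
  FIRST(D) = { ',', ';' }

To compute FIRST(D ;), process the symbols left to right:
Symbol D is a non-terminal. Add FIRST(D) \ {ε} = { ',', ';' }
D is not nullable (ε ∉ FIRST(D)), so stop here.
FIRST(D ;) = { ',', ';' }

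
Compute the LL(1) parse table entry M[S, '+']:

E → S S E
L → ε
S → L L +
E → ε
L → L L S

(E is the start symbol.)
S → L L +

To find M[S, '+'], we find productions for S where '+' is in the predict set (PREDICT(N → α) = (FIRST(α) \ {ε}) ∪ (FOLLOW(N) if α ⇒* ε)).

Relevant sets:
  FIRST(L) = { '+', ε }

S → L L +: PREDICT = { '+' }
  '+' is in predict set, so this production goes in M[S, '+']

M[S, '+'] = S → L L +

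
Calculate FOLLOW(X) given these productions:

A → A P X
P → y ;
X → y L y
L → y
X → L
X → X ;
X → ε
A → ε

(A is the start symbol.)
To compute FOLLOW(X), find every occurrence of X on a right-hand side N → α X β: add FIRST(β) \ {ε}, and if β is empty or nullable also add FOLLOW(N). Iterate to a fixed point.

In A → A P X: X is at the end, add FOLLOW(A)
In X → X ;: X is followed by ';', add FIRST(';') \ {ε} = { ';' }

The FOLLOW sets referred to above (computed the same way, to a fixed point):
  FOLLOW(A) = { $, 'y' }

Taking the union: FOLLOW(X) = { $, ';', 'y' }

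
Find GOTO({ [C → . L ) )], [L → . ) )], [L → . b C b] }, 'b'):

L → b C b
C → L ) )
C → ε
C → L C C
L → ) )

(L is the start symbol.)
GOTO(I, 'b') = CLOSURE({ [A → αX.β] : [A → α.Xβ] ∈ I, X = 'b' })

Items with dot before 'b', with the dot advanced:
  [L → . b C b] → [L → b . C b]
Closure of the advanced items:
  [L → b . C b] has the dot before C: add [C → . L ) )], [C → .], [C → . L C C]
  [C → . L ) )] has the dot before L: add [L → . b C b], [L → . ) )]

GOTO = { [C → . L ) )], [C → . L C C], [C → .], [L → . ) )], [L → . b C b], [L → b . C b] }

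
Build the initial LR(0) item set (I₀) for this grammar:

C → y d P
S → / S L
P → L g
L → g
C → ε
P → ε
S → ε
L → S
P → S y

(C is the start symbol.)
{ [C → . y d P], [C → .], [C' → . C] }

First, augment the grammar with C' → C
I₀ = CLOSURE({ [C' → . C] }):
  [C' → . C] has the dot before C: add [C → . y d P], [C → .]
No further items can be added.

I₀ = { [C → . y d P], [C → .], [C' → . C] }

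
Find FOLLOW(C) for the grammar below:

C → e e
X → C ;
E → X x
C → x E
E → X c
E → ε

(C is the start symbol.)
{ $, ';' }

C is the start symbol, so $ ∈ FOLLOW(C).
In X → C ;: C is followed by ';', add FIRST(';') \ {ε} = { ';' }

Taking the union: FOLLOW(C) = { $, ';' }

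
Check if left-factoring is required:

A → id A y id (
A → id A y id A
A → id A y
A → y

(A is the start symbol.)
Yes, A has productions with common prefix 'id A y'

Left-factoring is needed when two productions for the same non-terminal
share a common prefix on the right-hand side.

Productions for A:
  A → id A y id (
  A → id A y id A
  A → id A y
  A → y

Found common prefix 'id A y' in productions for A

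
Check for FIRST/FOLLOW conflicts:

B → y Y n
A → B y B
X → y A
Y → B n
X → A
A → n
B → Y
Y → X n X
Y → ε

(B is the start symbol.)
Yes. B → y Y n with FOLLOW(B) on { 'y' }; Y → B n with FOLLOW(Y) on { 'n', 'y' }; Y → X n X with FOLLOW(Y) on { 'n', 'y' }

Nullable non-terminals: B, Y.
FIRST sets used below: FIRST(Y) = { 'n', 'y', ε }, FIRST(B) = { 'n', 'y', ε }, FIRST(X) = { 'n', 'y' }

B: nullable alternative(s) B → Y; FOLLOW(B) = { $, 'n', 'y' }
  B → y Y n: FIRST \ {ε} = { 'y' } — overlaps FOLLOW(B) on { 'y' }: CONFLICT
  B → Y: FIRST \ {ε} = { 'n', 'y' } — this is the only nullable alternative, skip

Y: nullable alternative(s) Y → ε; FOLLOW(Y) = { $, 'n', 'y' }
  Y → B n: FIRST \ {ε} = { 'n', 'y' } — overlaps FOLLOW(Y) on { 'n', 'y' }: CONFLICT
  Y → X n X: FIRST \ {ε} = { 'n', 'y' } — overlaps FOLLOW(Y) on { 'n', 'y' }: CONFLICT
  Y → ε: FIRST \ {ε} = { } — this is the only nullable alternative, skip

A, X have no nullable alternative, so no FIRST/FOLLOW check is needed there.

So the grammar has 3 FIRST/FOLLOW conflicts (marked CONFLICT above).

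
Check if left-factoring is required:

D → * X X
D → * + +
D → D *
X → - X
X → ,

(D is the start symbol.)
Yes, D has productions with common prefix '*'

Left-factoring is needed when two productions for the same non-terminal
share a common prefix on the right-hand side.

Productions for D:
  D → * X X
  D → * + +
  D → D *
Productions for X:
  X → - X
  X → ,

Found common prefix '*' in productions for D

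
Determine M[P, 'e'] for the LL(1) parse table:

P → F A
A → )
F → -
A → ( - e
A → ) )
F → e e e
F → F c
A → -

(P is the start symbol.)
P → F A

To find M[P, 'e'], we find productions for P where 'e' is in the predict set (PREDICT(N → α) = (FIRST(α) \ {ε}) ∪ (FOLLOW(N) if α ⇒* ε)).

Relevant sets:
  FIRST(F) = { '-', 'e' }

P → F A: PREDICT = { '-', 'e' }
  'e' is in predict set, so this production goes in M[P, 'e']

M[P, 'e'] = P → F A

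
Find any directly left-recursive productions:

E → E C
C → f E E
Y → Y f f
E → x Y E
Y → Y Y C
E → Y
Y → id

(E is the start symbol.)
E → E C: LEFT RECURSIVE (starts with E)
C → f E E: starts with f
Y → Y f f: LEFT RECURSIVE (starts with Y)
E → x Y E: starts with x
Y → Y Y C: LEFT RECURSIVE (starts with Y)
E → Y: starts with Y
Y → id: starts with id

The grammar has direct left recursion on: E, Y.

Answer: Yes, E, Y are left-recursive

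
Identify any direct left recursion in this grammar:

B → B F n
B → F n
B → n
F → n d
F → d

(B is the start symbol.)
Yes, B is left-recursive

Direct left recursion occurs when N → N α for some non-terminal N (the right-hand side begins with the left-hand side itself).

B → B F n: LEFT RECURSIVE (starts with B)
B → F n: starts with F
B → n: starts with n
F → n d: starts with n
F → d: starts with d

The grammar has direct left recursion on: B.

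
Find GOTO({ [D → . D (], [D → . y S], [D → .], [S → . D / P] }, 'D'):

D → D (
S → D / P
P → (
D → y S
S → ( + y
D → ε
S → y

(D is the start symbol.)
{ [D → D . (], [S → D . / P] }

GOTO(I, 'D') = CLOSURE({ [A → αX.β] : [A → α.Xβ] ∈ I, X = 'D' })

Items with dot before 'D', with the dot advanced:
  [D → . D (] → [D → D . (]
  [S → . D / P] → [S → D . / P]
Closure adds nothing (no advanced item has the dot before a non-terminal).

GOTO = { [D → D . (], [S → D . / P] }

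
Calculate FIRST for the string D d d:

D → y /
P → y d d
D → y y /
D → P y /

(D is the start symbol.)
FIRST sets of the non-terminals involved (from the grammar, by fixed-point iteration):
  FIRST(D) = { 'y' }

To compute FIRST(D d d), process the symbols left to right:
Symbol D is a non-terminal. Add FIRST(D) \ {ε} = { 'y' }
D is not nullable (ε ∉ FIRST(D)), so stop here.
FIRST(D d d) = { 'y' }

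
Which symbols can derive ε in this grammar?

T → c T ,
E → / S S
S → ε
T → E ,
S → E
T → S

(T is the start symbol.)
{ 'S', 'T' }

ε-productions: S → ε
So S is immediately nullable.
T → S: every symbol on the right is nullable, so T is nullable too.
No further non-terminal can be added: every production for the remaining non-terminals contains a terminal or a non-nullable non-terminal.
Nullable = { 'S', 'T' }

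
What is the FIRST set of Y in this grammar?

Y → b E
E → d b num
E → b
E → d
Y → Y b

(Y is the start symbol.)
{ 'b' }

From Y → b E:
  - b is a terminal: add 'b' and stop
From Y → Y b:
  - Y is the symbol being defined: contributes nothing new
    Y is not nullable, so stop

Collecting: FIRST(Y) = { 'b' }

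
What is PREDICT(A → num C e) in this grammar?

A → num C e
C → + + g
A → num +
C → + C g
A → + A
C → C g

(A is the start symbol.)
PREDICT(A → num C e) = (FIRST(RHS) \ {ε}) ∪ (FOLLOW(A) if ε ∈ FIRST(RHS), i.e. RHS ⇒* ε)
FIRST(num C e) = { 'num' }
ε ∉ FIRST(num C e), so FOLLOW(A) is not added.
PREDICT(A → num C e) = { 'num' }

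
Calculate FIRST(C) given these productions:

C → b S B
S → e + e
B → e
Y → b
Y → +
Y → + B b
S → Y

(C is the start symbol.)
{ 'b' }

From C → b S B:
  - b is a terminal: add 'b' and stop

Collecting: FIRST(C) = { 'b' }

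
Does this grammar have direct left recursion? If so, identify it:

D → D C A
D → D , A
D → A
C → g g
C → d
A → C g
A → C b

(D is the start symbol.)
D → D C A: LEFT RECURSIVE (starts with D)
D → D , A: LEFT RECURSIVE (starts with D)
D → A: starts with A
C → g g: starts with g
C → d: starts with d
A → C g: starts with C
A → C b: starts with C

The grammar has direct left recursion on: D.

Answer: Yes, D is left-recursive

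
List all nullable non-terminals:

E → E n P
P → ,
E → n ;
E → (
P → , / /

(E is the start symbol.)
A non-terminal is nullable if it can derive ε (the empty string): either it has an ε-production, or it has a production whose right-hand side consists entirely of nullable non-terminals.

There are no ε-productions, so no non-terminal can derive ε.
No non-terminals are nullable.

Answer: None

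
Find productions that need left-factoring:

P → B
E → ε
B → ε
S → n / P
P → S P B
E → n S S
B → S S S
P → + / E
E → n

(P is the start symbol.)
Yes, E has productions with common prefix 'n'

Left-factoring is needed when two productions for the same non-terminal
share a common prefix on the right-hand side.

Productions for P:
  P → B
  P → S P B
  P → + / E
Productions for E:
  E → ε
  E → n S S
  E → n
Productions for B:
  B → ε
  B → S S S

Found common prefix 'n' in productions for E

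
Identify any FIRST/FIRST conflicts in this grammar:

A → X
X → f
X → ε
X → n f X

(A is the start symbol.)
No FIRST/FIRST conflicts.

Productions for X:
  X → f: FIRST = { 'f' }
  X → ε: FIRST = { ε }
  X → n f X: FIRST = { 'n' }
A has only one production, so no FIRST/FIRST conflict is possible there.

All alternatives of each non-terminal have pairwise disjoint FIRST sets.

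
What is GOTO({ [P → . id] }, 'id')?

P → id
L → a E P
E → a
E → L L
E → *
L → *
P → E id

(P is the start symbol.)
{ [P → id .] }

GOTO(I, 'id') = CLOSURE({ [A → αX.β] : [A → α.Xβ] ∈ I, X = 'id' })

Items with dot before 'id', with the dot advanced:
  [P → . id] → [P → id .]
Closure adds nothing (no advanced item has the dot before a non-terminal).

GOTO = { [P → id .] }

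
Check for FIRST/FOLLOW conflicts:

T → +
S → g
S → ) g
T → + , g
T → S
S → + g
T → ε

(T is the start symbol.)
No FIRST/FOLLOW conflicts.

A FIRST/FOLLOW conflict occurs when a non-terminal N has a nullable alternative N → β (β ⇒* ε) and another alternative N → α with FIRST(α) ∩ FOLLOW(N) ≠ ∅: on such a lookahead the parser cannot decide between expanding α and letting N vanish via β.

Nullable non-terminals: T.
FIRST sets used below: FIRST(S) = { ')', '+', 'g' }

T: nullable alternative(s) T → ε; FOLLOW(T) = { $ }
  T → +: FIRST \ {ε} = { '+' } — disjoint from FOLLOW(T)
  T → + , g: FIRST \ {ε} = { '+' } — disjoint from FOLLOW(T)
  T → S: FIRST \ {ε} = { ')', '+', 'g' } — disjoint from FOLLOW(T)
  T → ε: FIRST \ {ε} = { } — this is the only nullable alternative, skip

S has no nullable alternative, so no FIRST/FOLLOW check is needed there.

No FIRST/FOLLOW conflicts found.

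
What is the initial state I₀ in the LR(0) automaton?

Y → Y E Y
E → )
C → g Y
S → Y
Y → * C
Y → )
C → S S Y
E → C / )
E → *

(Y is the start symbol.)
First, augment the grammar with Y' → Y
I₀ = CLOSURE({ [Y' → . Y] }):
  [Y' → . Y] has the dot before Y: add [Y → . Y E Y], [Y → . * C], [Y → . )]
No further items can be added.

I₀ = { [Y → . )], [Y → . * C], [Y → . Y E Y], [Y' → . Y] }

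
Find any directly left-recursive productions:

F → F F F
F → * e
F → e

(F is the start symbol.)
Yes, F is left-recursive

F → F F F: LEFT RECURSIVE (starts with F)
F → * e: starts with '*'
F → e: starts with e

The grammar has direct left recursion on: F.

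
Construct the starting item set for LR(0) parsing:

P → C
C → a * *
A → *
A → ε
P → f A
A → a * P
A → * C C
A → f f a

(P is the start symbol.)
{ [C → . a * *], [P → . C], [P → . f A], [P' → . P] }

First, augment the grammar with P' → P
I₀ = CLOSURE({ [P' → . P] }):
  [P' → . P] has the dot before P: add [P → . C], [P → . f A]
  [P → . C] has the dot before C: add [C → . a * *]
No further items can be added.

I₀ = { [C → . a * *], [P → . C], [P → . f A], [P' → . P] }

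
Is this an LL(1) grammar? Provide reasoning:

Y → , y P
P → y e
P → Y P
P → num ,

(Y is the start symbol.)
Yes, the grammar is LL(1).

A grammar is LL(1) if for each non-terminal N with multiple productions, the predict sets of those productions are pairwise disjoint, where PREDICT(N → α) = (FIRST(α) \ {ε}) ∪ (FOLLOW(N) if α ⇒* ε).

Relevant sets:
  FIRST(Y) = { ',' }

For P:
  PREDICT(P → y e) = { 'y' }
  PREDICT(P → Y P) = { ',' }
  PREDICT(P → num ',') = { 'num' }
Y has a single production, so nothing to check there.

All predict sets are disjoint. The grammar IS LL(1).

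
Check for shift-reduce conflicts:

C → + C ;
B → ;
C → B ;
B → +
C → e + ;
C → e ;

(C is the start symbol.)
Yes — I1: [B → + .] vs [B → . +]

Augment with C' → C and build the canonical LR(0) collection (I0 = CLOSURE({[C' → . C]}), then GOTO on every symbol after a dot until no new states appear). It has 12 states:
  I0: { [B → . +], [B → . ;], [C → . + C ;], [C → . B ;], [C → . e + ;], [C → . e ;], [C' → . C] }  — shift
  I1: { [B → + .], [B → . +], [B → . ;], [C → + . C ;], [C → . + C ;], [C → . B ;], [C → . e + ;], [C → . e ;] }  — shift, reduce
  I2: { [B → ; .] }  — reduce
  I3: { [C → B . ;] }  — shift
  I4: { [C' → C .] }  — accept
  I5: { [C → e . + ;], [C → e . ;] }  — shift
  I6: { [C → e + . ;] }  — shift
  I7: { [C → e ; .] }  — reduce
  I8: { [C → e + ; .] }  — reduce
  I9: { [C → B ; .] }  — reduce
  I10: { [C → + C . ;] }  — shift
  I11: { [C → + C ; .] }  — reduce

I1 contains reduce item [B → + .] and shift items [B → . +], [B → . ;], [C → . + C ;], [C → . e + ;], [C → . e ;] — shift-reduce conflict.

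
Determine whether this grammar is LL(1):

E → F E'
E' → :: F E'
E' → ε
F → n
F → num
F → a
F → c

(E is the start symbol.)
Yes, the grammar is LL(1).

Relevant sets:
  FOLLOW(E') = { $ }

For E':
  PREDICT(E' → :: F E') = { '::' }
  PREDICT(E' → ε) = { $ }
For F:
  PREDICT(F → n) = { 'n' }
  PREDICT(F → num) = { 'num' }
  PREDICT(F → a) = { 'a' }
  PREDICT(F → c) = { 'c' }
E has a single production, so nothing to check there.

All predict sets are disjoint. The grammar IS LL(1).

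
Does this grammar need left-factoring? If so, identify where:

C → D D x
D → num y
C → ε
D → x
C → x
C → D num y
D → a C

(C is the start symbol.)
Yes, C has productions with common prefix 'D'

Left-factoring is needed when two productions for the same non-terminal
share a common prefix on the right-hand side.

Productions for C:
  C → D D x
  C → ε
  C → x
  C → D num y
Productions for D:
  D → num y
  D → x
  D → a C

Found common prefix 'D' in productions for C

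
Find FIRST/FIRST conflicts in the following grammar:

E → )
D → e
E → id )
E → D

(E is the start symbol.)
No FIRST/FIRST conflicts.

FIRST sets of the non-terminals at (or reachable through a nullable prefix from) the front of some alternative:
  FIRST(D) = { 'e' }

Productions for E:
  E → ): FIRST = { ')' }
  E → id ): FIRST = { 'id' }
  E → D: FIRST = { 'e' }
D has only one production, so no FIRST/FIRST conflict is possible there.

All alternatives of each non-terminal have pairwise disjoint FIRST sets.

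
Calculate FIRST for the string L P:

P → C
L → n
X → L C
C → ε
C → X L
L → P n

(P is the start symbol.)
{ 'n' }

FIRST sets of the non-terminals involved (from the grammar, by fixed-point iteration):
  FIRST(L) = { 'n' }

To compute FIRST(L P), process the symbols left to right:
Symbol L is a non-terminal. Add FIRST(L) \ {ε} = { 'n' }
L is not nullable (ε ∉ FIRST(L)), so stop here.
FIRST(L P) = { 'n' }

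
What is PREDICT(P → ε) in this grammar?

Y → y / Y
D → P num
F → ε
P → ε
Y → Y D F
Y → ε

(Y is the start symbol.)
PREDICT(P → ε) = (FIRST(RHS) \ {ε}) ∪ (FOLLOW(P) if ε ∈ FIRST(RHS), i.e. RHS ⇒* ε)
The right-hand side is ε (FIRST(ε) = { ε }), so the predict set is FOLLOW(P) = { 'num' }
PREDICT(P → ε) = { 'num' }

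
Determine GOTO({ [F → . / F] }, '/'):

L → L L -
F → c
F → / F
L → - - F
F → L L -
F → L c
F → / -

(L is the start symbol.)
{ [F → . / -], [F → . / F], [F → . L L -], [F → . L c], [F → . c], [F → / . F], [L → . - - F], [L → . L L -] }

GOTO(I, '/') = CLOSURE({ [A → αX.β] : [A → α.Xβ] ∈ I, X = '/' })

Items with dot before '/', with the dot advanced:
  [F → . / F] → [F → / . F]
Closure of the advanced items:
  [F → / . F] has the dot before F: add [F → . c], [F → . / F], [F → . L L -], [F → . L c], [F → . / -]
  [F → . L L -] has the dot before L: add [L → . L L -], [L → . - - F]

GOTO = { [F → . / -], [F → . / F], [F → . L L -], [F → . L c], [F → . c], [F → / . F], [L → . - - F], [L → . L L -] }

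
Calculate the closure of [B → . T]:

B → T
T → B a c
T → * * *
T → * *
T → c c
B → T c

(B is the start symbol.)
{ [B → . T c], [B → . T], [T → . * * *], [T → . * *], [T → . B a c], [T → . c c] }

To compute CLOSURE, for each item [A → α.Bβ] where B is a non-terminal, add [B → .γ] for all productions B → γ; repeat for the newly added items until nothing changes.

Start with: [B → . T]
  [B → . T] has the dot before T: add [T → . B a c], [T → . * * *], [T → . * *], [T → . c c]
  [T → . B a c] has the dot before B: add [B → . T c]
No further items can be added.

CLOSURE = { [B → . T c], [B → . T], [T → . * * *], [T → . * *], [T → . B a c], [T → . c c] }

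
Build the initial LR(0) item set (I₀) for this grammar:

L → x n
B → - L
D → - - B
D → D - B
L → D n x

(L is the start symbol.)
{ [D → . - - B], [D → . D - B], [L → . D n x], [L → . x n], [L' → . L] }

First, augment the grammar with L' → L
I₀ = CLOSURE({ [L' → . L] }):
  [L' → . L] has the dot before L: add [L → . x n], [L → . D n x]
  [L → . D n x] has the dot before D: add [D → . - - B], [D → . D - B]
No further items can be added.

I₀ = { [D → . - - B], [D → . D - B], [L → . D n x], [L → . x n], [L' → . L] }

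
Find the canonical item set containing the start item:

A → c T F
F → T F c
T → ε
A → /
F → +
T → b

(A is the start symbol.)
First, augment the grammar with A' → A
I₀ = CLOSURE({ [A' → . A] }):
  [A' → . A] has the dot before A: add [A → . c T F], [A → . /]
No further items can be added.

I₀ = { [A → . /], [A → . c T F], [A' → . A] }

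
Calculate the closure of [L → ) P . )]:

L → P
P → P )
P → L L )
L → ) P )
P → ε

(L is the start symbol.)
Start with: [L → ) P . )]
The dot precedes the terminal ')', so nothing is added.

CLOSURE = { [L → ) P . )] }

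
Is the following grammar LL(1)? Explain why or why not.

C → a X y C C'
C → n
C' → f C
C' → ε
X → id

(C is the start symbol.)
No. Predict set conflict for C': { 'f' }

A grammar is LL(1) if for each non-terminal N with multiple productions, the predict sets of those productions are pairwise disjoint, where PREDICT(N → α) = (FIRST(α) \ {ε}) ∪ (FOLLOW(N) if α ⇒* ε).

Relevant sets:
  FOLLOW(C') = { $, 'f' }

For C:
  PREDICT(C → a X y C C') = { 'a' }
  PREDICT(C → n) = { 'n' }
For C':
  PREDICT(C' → f C) = { 'f' }
  PREDICT(C' → ε) = { $, 'f' }
X has a single production, so nothing to check there.

Conflict found: Predict set conflict for C': { 'f' }
The grammar is NOT LL(1).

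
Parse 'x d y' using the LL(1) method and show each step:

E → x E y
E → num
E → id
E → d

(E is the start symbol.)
Stack is shown with the top on the left.

Stack    Input    Action
------------------------
E $      x d y $  output E → x E y
x E y $  x d y $  match 'x'
E y $    d y $    output E → d
d y $    d y $    match 'd'
y $      y $      match 'y'
$        $        accept

The string is accepted.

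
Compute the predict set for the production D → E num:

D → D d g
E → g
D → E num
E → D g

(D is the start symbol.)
PREDICT(D → E num) = (FIRST(RHS) \ {ε}) ∪ (FOLLOW(D) if ε ∈ FIRST(RHS), i.e. RHS ⇒* ε)
FIRST(E) = { 'g' }
FIRST(E num) = { 'g' }
ε ∉ FIRST(E num), so FOLLOW(D) is not added.
PREDICT(D → E num) = { 'g' }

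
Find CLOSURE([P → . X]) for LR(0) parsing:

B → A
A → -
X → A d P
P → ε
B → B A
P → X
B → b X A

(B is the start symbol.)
Start with: [P → . X]
  [P → . X] has the dot before X: add [X → . A d P]
  [X → . A d P] has the dot before A: add [A → . -]
No further items can be added.

CLOSURE = { [A → . -], [P → . X], [X → . A d P] }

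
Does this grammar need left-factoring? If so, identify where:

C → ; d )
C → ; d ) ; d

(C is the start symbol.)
Yes, C has productions with common prefix '; d )'

Left-factoring is needed when two productions for the same non-terminal
share a common prefix on the right-hand side.

Productions for C:
  C → ; d )
  C → ; d ) ; d

Found common prefix '; d )' in productions for C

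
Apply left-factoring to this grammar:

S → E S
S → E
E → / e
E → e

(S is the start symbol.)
Left-factoring transforms A → αβ₁ | αβ₂ into A → αA' and A' → β₁ | β₂
(α is the longest common prefix among the alternatives). Repeat until
no nonterminal has two alternatives with a common prefix.

Round 1: S has alternatives sharing prefix 'E'. Introduce S': S → E S'
  Add: S' → S
  Add: S' → ε

No remaining common prefixes — done.

Resulting grammar:
S → E S'
S' → S
S' → ε
E → / e
E → e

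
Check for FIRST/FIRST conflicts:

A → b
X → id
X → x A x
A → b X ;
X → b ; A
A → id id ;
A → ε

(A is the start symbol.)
Yes. A → b / A → b X ';' on { 'b' }

A FIRST/FIRST conflict occurs when two productions N → α and N → β for the same non-terminal have FIRST(α) ∩ FIRST(β) ≠ ∅ (with ε ∈ FIRST of a nullable right-hand side, so two nullable alternatives also conflict).

Productions for A:
  A → b: FIRST = { 'b' }
  A → b X ;: FIRST = { 'b' }
  A → id id ;: FIRST = { 'id' }
  A → ε: FIRST = { ε }
Productions for X:
  X → id: FIRST = { 'id' }
  X → x A x: FIRST = { 'x' }
  X → b ; A: FIRST = { 'b' }

Conflict for A: A → b and A → b X ;
  Overlap: { 'b' }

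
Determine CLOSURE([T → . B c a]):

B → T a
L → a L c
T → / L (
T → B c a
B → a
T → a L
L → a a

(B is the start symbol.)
Start with: [T → . B c a]
  [T → . B c a] has the dot before B: add [B → . T a], [B → . a]
  [B → . T a] has the dot before T: add [T → . / L (], [T → . a L]
No further items can be added.

CLOSURE = { [B → . T a], [B → . a], [T → . / L (], [T → . B c a], [T → . a L] }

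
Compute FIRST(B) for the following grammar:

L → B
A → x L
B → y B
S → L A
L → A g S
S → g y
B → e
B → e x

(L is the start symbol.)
To compute FIRST(B), examine every production with B on the left-hand side, reading each right-hand side left to right until a non-nullable symbol is reached.

From B → y B:
  - y is a terminal: add 'y' and stop
From B → e:
  - e is a terminal: add 'e' and stop
From B → e x:
  - e is a terminal: add 'e' and stop

Collecting: FIRST(B) = { 'e', 'y' }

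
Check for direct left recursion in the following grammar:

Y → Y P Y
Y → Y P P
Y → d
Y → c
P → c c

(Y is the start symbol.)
Yes, Y is left-recursive

Y → Y P Y: LEFT RECURSIVE (starts with Y)
Y → Y P P: LEFT RECURSIVE (starts with Y)
Y → d: starts with d
Y → c: starts with c
P → c c: starts with c

The grammar has direct left recursion on: Y.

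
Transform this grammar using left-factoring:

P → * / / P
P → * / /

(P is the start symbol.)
P → * / / P'
P' → P
P' → ε

Left-factoring transforms A → αβ₁ | αβ₂ into A → αA' and A' → β₁ | β₂
(α is the longest common prefix among the alternatives). Repeat until
no nonterminal has two alternatives with a common prefix.

Round 1: P has alternatives sharing prefix '* / /'. Introduce P': P → * / / P'
  Add: P' → P
  Add: P' → ε

No remaining common prefixes — done.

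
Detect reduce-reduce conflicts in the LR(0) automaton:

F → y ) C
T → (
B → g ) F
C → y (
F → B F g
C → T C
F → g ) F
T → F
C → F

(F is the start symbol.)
Augment with F' → F and build the canonical LR(0) collection (I0 = CLOSURE({[F' → . F]}), then GOTO on every symbol after a dot until no new states appear). It has 17 states:
  I0: { [B → . g ) F], [F → . B F g], [F → . g ) F], [F → . y ) C], [F' → . F] }  — shift
  I1: { [B → . g ) F], [F → . B F g], [F → . g ) F], [F → . y ) C], [F → B . F g] }  — shift
  I2: { [F' → F .] }  — accept
  I3: { [B → g . ) F], [F → g . ) F] }  — shift
  I4: { [F → y . ) C] }  — shift
  I5: { [B → . g ) F], [C → . F], [C → . T C], [C → . y (], [F → . B F g], [F → . g ) F], [F → . y ) C], [F → y ) . C], [T → . (], [T → . F] }  — shift
  I6: { [T → ( .] }  — reduce
  I7: { [F → y ) C .] }  — reduce
  I8: { [C → F .], [T → F .] }  — 2 reduces
  I9: { [B → . g ) F], [C → . F], [C → . T C], [C → . y (], [C → T . C], [F → . B F g], [F → . g ) F], [F → . y ) C], [T → . (], [T → . F] }  — shift
  I10: { [C → y . (], [F → y . ) C] }  — shift
  I11: { [C → y ( .] }  — reduce
  I12: { [C → T C .] }  — reduce
  I13: { [B → . g ) F], [B → g ) . F], [F → . B F g], [F → . g ) F], [F → . y ) C], [F → g ) . F] }  — shift
  I14: { [B → g ) F .], [F → g ) F .] }  — 2 reduces
  I15: { [F → B F . g] }  — shift
  I16: { [F → B F g .] }  — reduce

I8 contains complete items [C → F .], [T → F .] — reduce-reduce conflict.
I14 contains complete items [B → g ) F .], [F → g ) F .] — reduce-reduce conflict.

Answer: Yes — I8: [C → F .] vs [T → F .]; I14: [B → g ) F .] vs [F → g ) F .]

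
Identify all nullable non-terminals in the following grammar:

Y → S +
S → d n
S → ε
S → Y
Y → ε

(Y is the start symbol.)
ε-productions: S → ε, Y → ε
So S, Y are immediately nullable.
Every non-terminal is now nullable.
Nullable = { 'S', 'Y' }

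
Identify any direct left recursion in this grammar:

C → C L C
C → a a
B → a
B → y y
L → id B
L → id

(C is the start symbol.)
Direct left recursion occurs when N → N α for some non-terminal N (the right-hand side begins with the left-hand side itself).

C → C L C: LEFT RECURSIVE (starts with C)
C → a a: starts with a
B → a: starts with a
B → y y: starts with y
L → id B: starts with id
L → id: starts with id

The grammar has direct left recursion on: C.

Answer: Yes, C is left-recursive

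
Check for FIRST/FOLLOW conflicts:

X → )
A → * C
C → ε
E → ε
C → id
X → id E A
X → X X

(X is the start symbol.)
Yes. C → id with FOLLOW(C) on { 'id' }

A FIRST/FOLLOW conflict occurs when a non-terminal N has a nullable alternative N → β (β ⇒* ε) and another alternative N → α with FIRST(α) ∩ FOLLOW(N) ≠ ∅: on such a lookahead the parser cannot decide between expanding α and letting N vanish via β.

Nullable non-terminals: C, E.

C: nullable alternative(s) C → ε; FOLLOW(C) = { $, ')', 'id' }
  C → ε: FIRST \ {ε} = { } — this is the only nullable alternative, skip
  C → id: FIRST \ {ε} = { 'id' } — overlaps FOLLOW(C) on { 'id' }: CONFLICT
E has a nullable alternative but only one production, so nothing to check.

A, X have no nullable alternative, so no FIRST/FOLLOW check is needed there.

So the grammar has 1 FIRST/FOLLOW conflict (marked CONFLICT above).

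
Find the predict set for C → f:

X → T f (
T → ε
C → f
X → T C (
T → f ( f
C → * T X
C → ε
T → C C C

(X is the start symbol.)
{ 'f' }

PREDICT(C → f) = (FIRST(RHS) \ {ε}) ∪ (FOLLOW(C) if ε ∈ FIRST(RHS), i.e. RHS ⇒* ε)
FIRST(f) = { 'f' }
ε ∉ FIRST(f), so FOLLOW(C) is not added.
PREDICT(C → f) = { 'f' }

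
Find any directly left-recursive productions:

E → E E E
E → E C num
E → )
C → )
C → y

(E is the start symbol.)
Yes, E is left-recursive

E → E E E: LEFT RECURSIVE (starts with E)
E → E C num: LEFT RECURSIVE (starts with E)
E → ): starts with ')'
C → ): starts with ')'
C → y: starts with y

The grammar has direct left recursion on: E.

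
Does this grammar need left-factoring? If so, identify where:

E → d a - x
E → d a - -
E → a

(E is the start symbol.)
Left-factoring is needed when two productions for the same non-terminal
share a common prefix on the right-hand side.

Productions for E:
  E → d a - x
  E → d a - -
  E → a

Found common prefix 'd a -' in productions for E

Answer: Yes, E has productions with common prefix 'd a -'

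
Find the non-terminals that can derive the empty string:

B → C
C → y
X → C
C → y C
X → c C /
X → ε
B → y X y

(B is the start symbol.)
ε-productions: X → ε
So X is immediately nullable.
No further non-terminal can be added: every production for the remaining non-terminals contains a terminal or a non-nullable non-terminal.
Nullable = { 'X' }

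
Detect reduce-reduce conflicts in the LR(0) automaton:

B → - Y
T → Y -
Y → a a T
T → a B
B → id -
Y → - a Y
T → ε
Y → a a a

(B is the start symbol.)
A reduce-reduce conflict occurs when an LR(0) state has two complete items [A → α .] and [B → β .] — both call for a reduction, and with no lookahead the parser cannot choose between them.

Augment with B' → B and build the canonical LR(0) collection (I0 = CLOSURE({[B' → . B]}), then GOTO on every symbol after a dot until no new states appear). It has 16 states:
  I0: { [B → . - Y], [B → . id -], [B' → . B] }  — shift
  I1: { [B → - . Y], [Y → . - a Y], [Y → . a a T], [Y → . a a a] }  — shift
  I2: { [B' → B .] }  — accept
  I3: { [B → id . -] }  — shift
  I4: { [B → id - .] }  — reduce
  I5: { [Y → - . a Y] }  — shift
  I6: { [B → - Y .] }  — reduce
  I7: { [Y → a . a T], [Y → a . a a] }  — shift
  I8: { [T → . Y -], [T → . a B], [T → .], [Y → . - a Y], [Y → . a a T], [Y → . a a a], [Y → a a . T], [Y → a a . a] }  — shift, reduce
  I9: { [Y → a a T .] }  — reduce
  I10: { [T → Y . -] }  — shift
  I11: { [B → . - Y], [B → . id -], [T → a . B], [Y → a . a T], [Y → a . a a], [Y → a a a .] }  — shift, reduce
  I12: { [T → a B .] }  — reduce
  I13: { [T → Y - .] }  — reduce
  I14: { [Y → - a . Y], [Y → . - a Y], [Y → . a a T], [Y → . a a a] }  — shift
  I15: { [Y → - a Y .] }  — reduce

No state contains more than one complete item.

Answer: No reduce-reduce conflicts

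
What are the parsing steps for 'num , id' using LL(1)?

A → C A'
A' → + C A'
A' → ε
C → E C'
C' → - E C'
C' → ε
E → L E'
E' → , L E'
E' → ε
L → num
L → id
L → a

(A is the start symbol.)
Stack is shown with the top on the left.

Stack           Input       Action
----------------------------------
A $             num , id $  output A → C A'
C A' $          num , id $  output C → E C'
E C' A' $       num , id $  output E → L E'
L E' C' A' $    num , id $  output L → num
num E' C' A' $  num , id $  match 'num'
E' C' A' $      , id $      output E' → , L E'
, L E' C' A' $  , id $      match ','
L E' C' A' $    id $        output L → id
id E' C' A' $   id $        match 'id'
E' C' A' $      $           output E' → ε
C' A' $         $           output C' → ε
A' $            $           output A' → ε
$               $           accept

The string is accepted.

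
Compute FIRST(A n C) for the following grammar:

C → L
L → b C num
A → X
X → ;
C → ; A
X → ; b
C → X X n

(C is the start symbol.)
{ ';' }

FIRST sets of the non-terminals involved (from the grammar, by fixed-point iteration):
  FIRST(A) = { ';' }

To compute FIRST(A n C), process the symbols left to right:
Symbol A is a non-terminal. Add FIRST(A) \ {ε} = { ';' }
A is not nullable (ε ∉ FIRST(A)), so stop here.
FIRST(A n C) = { ';' }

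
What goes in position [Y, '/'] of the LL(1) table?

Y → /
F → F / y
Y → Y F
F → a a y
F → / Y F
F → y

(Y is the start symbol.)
To find M[Y, '/'], we find productions for Y where '/' is in the predict set (PREDICT(N → α) = (FIRST(α) \ {ε}) ∪ (FOLLOW(N) if α ⇒* ε)).

Relevant sets:
  FIRST(Y) = { '/' }

Y → /: PREDICT = { '/' }
  '/' is in predict set, so this production goes in M[Y, '/']
Y → Y F: PREDICT = { '/' }
  '/' is in predict set, so this production goes in M[Y, '/']

M[Y, '/'] = Y → /, Y → Y F  (a multiply-defined cell — the grammar is not LL(1))

Answer: Y → /, Y → Y F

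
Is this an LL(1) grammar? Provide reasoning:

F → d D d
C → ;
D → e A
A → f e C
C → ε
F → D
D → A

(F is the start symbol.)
Yes, the grammar is LL(1).

A grammar is LL(1) if for each non-terminal N with multiple productions, the predict sets of those productions are pairwise disjoint, where PREDICT(N → α) = (FIRST(α) \ {ε}) ∪ (FOLLOW(N) if α ⇒* ε).

Relevant sets:
  FIRST(D) = { 'e', 'f' }
  FIRST(A) = { 'f' }
  FOLLOW(C) = { $, 'd' }

For F:
  PREDICT(F → d D d) = { 'd' }
  PREDICT(F → D) = { 'e', 'f' }
For C:
  PREDICT(C → ';') = { ';' }
  PREDICT(C → ε) = { $, 'd' }
For D:
  PREDICT(D → e A) = { 'e' }
  PREDICT(D → A) = { 'f' }
A has a single production, so nothing to check there.

All predict sets are disjoint. The grammar IS LL(1).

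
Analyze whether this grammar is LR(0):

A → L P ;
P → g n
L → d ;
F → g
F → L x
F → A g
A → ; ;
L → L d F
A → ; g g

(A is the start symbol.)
A grammar is LR(0) if no state in the canonical LR(0) collection has:
  - both a shift item (dot before a terminal) and a complete item (shift-reduce conflict), or
  - two or more complete items (reduce-reduce conflict; the accept item [A' → A .] counts as a complete item here).

Augment with A' → A and build the canonical LR(0) collection (I0 = CLOSURE({[A' → . A]}), then GOTO on every symbol after a dot until no new states appear). It has 20 states:
  I0: { [A → . ; ;], [A → . ; g g], [A → . L P ;], [A' → . A], [L → . L d F], [L → . d ;] }  — shift
  I1: { [A → ; . ;], [A → ; . g g] }  — shift
  I2: { [A' → A .] }  — accept
  I3: { [A → L . P ;], [L → L . d F], [P → . g n] }  — shift
  I4: { [L → d . ;] }  — shift
  I5: { [L → d ; .] }  — reduce
  I6: { [A → L P . ;] }  — shift
  I7: { [A → . ; ;], [A → . ; g g], [A → . L P ;], [F → . A g], [F → . L x], [F → . g], [L → . L d F], [L → . d ;], [L → L d . F] }  — shift
  I8: { [P → g . n] }  — shift
  I9: { [P → g n .] }  — reduce
  I10: { [F → A . g] }  — shift
  I11: { [L → L d F .] }  — reduce
  I12: { [A → L . P ;], [F → L . x], [L → L . d F], [P → . g n] }  — shift
  I13: { [F → g .] }  — reduce
  I14: { [F → L x .] }  — reduce
  I15: { [F → A g .] }  — reduce
  I16: { [A → L P ; .] }  — reduce
  I17: { [A → ; ; .] }  — reduce
  I18: { [A → ; g . g] }  — shift
  I19: { [A → ; g g .] }  — reduce

Every state is either a pure shift/goto state or contains exactly one complete item and nothing to shift — no conflicts. The grammar is LR(0).

Answer: Yes, the grammar is LR(0)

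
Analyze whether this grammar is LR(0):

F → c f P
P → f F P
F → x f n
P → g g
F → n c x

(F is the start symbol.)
Yes, the grammar is LR(0)

Augment with F' → F and build the canonical LR(0) collection (I0 = CLOSURE({[F' → . F]}), then GOTO on every symbol after a dot until no new states appear). It has 16 states:
  I0: { [F → . c f P], [F → . n c x], [F → . x f n], [F' → . F] }  — shift
  I1: { [F' → F .] }  — accept
  I2: { [F → c . f P] }  — shift
  I3: { [F → n . c x] }  — shift
  I4: { [F → x . f n] }  — shift
  I5: { [F → x f . n] }  — shift
  I6: { [F → x f n .] }  — reduce
  I7: { [F → n c . x] }  — shift
  I8: { [F → n c x .] }  — reduce
  I9: { [F → c f . P], [P → . f F P], [P → . g g] }  — shift
  I10: { [F → c f P .] }  — reduce
  I11: { [F → . c f P], [F → . n c x], [F → . x f n], [P → f . F P] }  — shift
  I12: { [P → g . g] }  — shift
  I13: { [P → g g .] }  — reduce
  I14: { [P → . f F P], [P → . g g], [P → f F . P] }  — shift
  I15: { [P → f F P .] }  — reduce

Every state is either a pure shift/goto state or contains exactly one complete item and nothing to shift — no conflicts. The grammar is LR(0).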